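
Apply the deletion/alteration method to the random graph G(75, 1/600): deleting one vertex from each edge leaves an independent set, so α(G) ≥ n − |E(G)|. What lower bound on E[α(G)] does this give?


E[|E(G)|] = C(75, 2)·p = 2775 · (1/600) = 37/8.
E[α(G)] ≥ n − E[|E(G)|] = 75 − 37/8 = 563/8.
Numerically: ≈ 70.375.
(This is only a lower bound; the true E[α(G)] may be larger.)

E[α(G)] ≥ 563/8 ≈ 70.375.


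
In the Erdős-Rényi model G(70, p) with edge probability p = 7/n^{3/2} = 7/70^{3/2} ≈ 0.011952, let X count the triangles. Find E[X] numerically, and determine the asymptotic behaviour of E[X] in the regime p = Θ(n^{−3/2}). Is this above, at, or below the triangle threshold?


Number of potential triangles: C(70, 3) = 54740.
Each occurs with probability p³ ≈ (0.011952)³ ≈ 1.7074694e-06.
By linearity: E[X] = C(70, 3)·p³ ≈ 54740 · 1.7074694e-06 ≈ 0.09347.
Since α = 3/2 > 1, p = c/n^{3/2} = o(1/n) is below the triangle threshold p ~ 1/n. Asymptotically E[X] ~ (c³/6)·n^{3(1−α)} = (7³/6)·n^{-1.5} → 0, so by Markov's inequality G has no triangles w.h.p.

E[X] ≈ 0.09347; in regime p = Θ(1/n^{3/2}) E[X] tends to 0 (below the triangle threshold p ~ 1/n).


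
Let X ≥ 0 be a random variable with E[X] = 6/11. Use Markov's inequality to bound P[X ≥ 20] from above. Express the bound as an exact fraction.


μ = E[X] = 6/11, a = 20.
Markov: P[X ≥ 20] ≤ μ/a = (6/11)/20 = 3/110.
Numerically: ≈ 0.0273.
(Since a = 20 > μ = 0.5455, the bound 3/110 is < 1 and informative.)

P[X ≥ 20] ≤ 3/110 ≈ 0.0273.


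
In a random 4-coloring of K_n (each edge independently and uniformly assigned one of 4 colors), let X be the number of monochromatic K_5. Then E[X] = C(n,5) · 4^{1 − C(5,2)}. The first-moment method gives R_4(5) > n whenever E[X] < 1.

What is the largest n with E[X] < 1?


We need C(n, 5) · 4^{1 − 10} < 1, i.e. C(n, 5) < 4^{10 − 1} = 262144.
Check values of n near the boundary:
  n = 28: C(28, 5) = 98280; 98280 < 262144? YES
  n = 29: C(29, 5) = 118755; 118755 < 262144? YES
  n = 30: C(30, 5) = 142506; 142506 < 262144? YES
  n = 31: C(31, 5) = 169911; 169911 < 262144? YES
  n = 32: C(32, 5) = 201376; 201376 < 262144? YES
  n = 33: C(33, 5) = 237336; 237336 < 262144? YES
  n = 34: C(34, 5) = 278256; 278256 < 262144? NO
The largest n with C(n, 5) < 262144 is n = 33 (where E[X] = 29667/32768 ≈ 0.905). Hence R_4(5) > 33, i.e. R_4(5) ≥ 34.

Largest n = 33; hence R_4(5) > 33.


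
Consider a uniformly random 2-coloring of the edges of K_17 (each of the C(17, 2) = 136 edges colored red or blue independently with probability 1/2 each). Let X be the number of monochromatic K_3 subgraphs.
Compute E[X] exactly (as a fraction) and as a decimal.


Let X = Σ_S X_S over the C(17, 3) = 680 subsets S of size 3, where X_S = 1 if the K_3 on S is monochromatic.
For a fixed S, the K_3 on S has C(3, 2) = 3 edges. P[all 3 edges red] = (1/2)^3, and likewise for blue, so P[monochromatic] = 2·(1/2)^3 = 2^{1 − 3} = 1/4.
By linearity: E[X] = C(17, 3) · 2^{1 − 3} = 680 · 1/4 = 170.
Numerically: E[X] ≈ 170.000000.

E[X] = C(17,3)·2^(1−C(3,2)) = 170 ≈ 170.000000.


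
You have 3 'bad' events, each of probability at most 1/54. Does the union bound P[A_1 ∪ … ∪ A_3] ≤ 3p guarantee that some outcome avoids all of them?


Union bound: P[∪_{i=1}^{3} A_i] ≤ Σ_i P[A_i] ≤ 3·p = 3·(1/54) = 1/18.
Numerically: 1/18 ≈ 0.05556.
Is 1/18 < 1? YES.
Since P[∪ A_i] ≤ 1/18 < 1, the complement has P[∩ A_i^c] ≥ 1 − 1/18 = 17/18 > 0, so some outcome avoids every A_i.

3·p = 1/18 ≈ 0.05556; existence CERTIFIED by the union bound.


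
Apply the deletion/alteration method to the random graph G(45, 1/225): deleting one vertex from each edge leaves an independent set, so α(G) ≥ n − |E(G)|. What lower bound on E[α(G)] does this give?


E[|E(G)|] = C(45, 2)·p = 990 · (1/225) = 22/5.
E[α(G)] ≥ n − E[|E(G)|] = 45 − 22/5 = 203/5.
Numerically: ≈ 40.6000.
(This is only a lower bound; the true E[α(G)] may be larger.)

E[α(G)] ≥ 203/5 ≈ 40.6000.


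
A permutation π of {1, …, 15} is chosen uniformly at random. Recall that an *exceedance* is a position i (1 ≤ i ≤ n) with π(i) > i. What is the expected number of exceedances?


Write X = Σ_{i=1}^{15} X_i, where X_i = 1_{π(i) > i}.
For each fixed i, π(i) is uniform over {1, …, 15} (marginal of a uniform permutation), so P[π(i) > i] = (n − i)/n. Summing: Σ_{i=1}^{15} (n − i)/n = (0 + 1 + … + 14)/15 = 15(15 − 1)/(2·15) = (15 − 1)/2.
Hence E[X] = Σ_{i=1}^{15} (15 − i)/15 = 7 ≈ 7.0000.

E[X] = 7 = 7.0000.


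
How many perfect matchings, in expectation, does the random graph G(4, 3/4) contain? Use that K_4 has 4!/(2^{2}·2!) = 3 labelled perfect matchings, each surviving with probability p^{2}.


K_4 has 4!/(2^{2}·2!) = 3 labelled perfect matchings.
For each such perfect matching H, let X_H = 1 if all 2 edges of H are present in G. Then P[X_H = 1] = p^{2} = (3/4)^{2} = 9/16.
Summing the indicators: E[X] = Σ_H E[X_H] = 3 · p^{2} = 3 · 9/16 = 27/16.
Numerically: E[X] ≈ 1.69.

E[X] = 3 · (3/4)^{2} = 27/16 ≈ 1.69.


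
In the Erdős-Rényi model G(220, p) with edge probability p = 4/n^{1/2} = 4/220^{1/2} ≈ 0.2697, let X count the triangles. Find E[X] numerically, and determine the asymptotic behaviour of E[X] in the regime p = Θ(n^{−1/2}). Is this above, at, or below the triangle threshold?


Number of potential triangles: C(220, 3) = 1750540.
Each occurs with probability p³ ≈ (0.2697)³ ≈ 1.961309e-02.
By linearity: E[X] = C(220, 3)·p³ ≈ 1750540 · 1.961309e-02 ≈ 34333.4932.
Since α = 1/2 < 1, p = c/n^{1/2} ≫ 1/n is above the triangle threshold p ~ 1/n. Asymptotically E[X] ~ (c³/6)·n^{3(1−α)} = (4³/6)·n^{1.5} → ∞; triangles are abundant w.h.p.

E[X] ≈ 34333.4932; in regime p = Θ(1/n^{1/2}) E[X] diverges (above the triangle threshold p ~ 1/n).


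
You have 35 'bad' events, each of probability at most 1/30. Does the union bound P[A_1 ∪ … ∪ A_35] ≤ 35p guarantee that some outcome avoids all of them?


Union bound: P[∪_{i=1}^{35} A_i] ≤ Σ_i P[A_i] ≤ 35·p = 35·(1/30) = 7/6.
Numerically: 7/6 ≈ 1.1666667.
Is 7/6 < 1? NO.
Since the bound 7/6 is ≥ 1, the union bound is uninformative here; it does NOT by itself certify existence.

35·p = 7/6 ≈ 1.1666667; existence NOT certified by the union bound.


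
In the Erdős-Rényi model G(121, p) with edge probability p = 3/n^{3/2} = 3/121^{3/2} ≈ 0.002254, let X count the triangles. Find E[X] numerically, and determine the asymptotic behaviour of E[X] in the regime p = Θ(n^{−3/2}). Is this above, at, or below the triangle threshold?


Number of potential triangles: C(121, 3) = 287980.
Each occurs with probability p³ ≈ (0.002254)³ ≈ 1.145064e-08.
By linearity: E[X] = C(121, 3)·p³ ≈ 287980 · 1.145064e-08 ≈ 0.0033.
Since α = 3/2 > 1, p = c/n^{3/2} = o(1/n) is below the triangle threshold p ~ 1/n. Asymptotically E[X] ~ (c³/6)·n^{3(1−α)} = (3³/6)·n^{-1.5} → 0, so by Markov's inequality G has no triangles w.h.p.

E[X] ≈ 0.0033; in regime p = Θ(1/n^{3/2}) E[X] tends to 0 (below the triangle threshold p ~ 1/n).


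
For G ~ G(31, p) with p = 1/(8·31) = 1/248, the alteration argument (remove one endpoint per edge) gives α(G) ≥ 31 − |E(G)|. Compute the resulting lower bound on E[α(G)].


E[|E(G)|] = C(31, 2)·p = 465 · (1/248) = 15/8.
E[α(G)] ≥ n − E[|E(G)|] = 31 − 15/8 = 233/8.
Numerically: ≈ 29.125000.
(This is only a lower bound; the true E[α(G)] may be larger.)

E[α(G)] ≥ 233/8 ≈ 29.125000.


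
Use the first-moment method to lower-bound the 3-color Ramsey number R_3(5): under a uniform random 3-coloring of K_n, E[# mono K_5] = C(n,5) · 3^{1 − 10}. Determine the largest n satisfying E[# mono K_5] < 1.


We need C(n, 5) · 3^{1 − 10} < 1, i.e. C(n, 5) < 3^{10 − 1} = 19683.
Check values of n near the boundary:
  n = 18: C(18, 5) = 8568; 8568 < 19683? YES
  n = 19: C(19, 5) = 11628; 11628 < 19683? YES
  n = 20: C(20, 5) = 15504; 15504 < 19683? YES
  n = 21: C(21, 5) = 20349; 20349 < 19683? NO
The largest n with C(n, 5) < 19683 is n = 20 (where E[X] = 5168/6561 ≈ 0.7877). Hence R_3(5) > 20, i.e. R_3(5) ≥ 21.

Largest n = 20; hence R_3(5) > 20.


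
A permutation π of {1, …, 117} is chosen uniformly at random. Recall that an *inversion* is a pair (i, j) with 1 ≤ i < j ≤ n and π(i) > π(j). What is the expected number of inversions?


Write X = Σ X_I over the C(117, 2) = 6786 pairs i < j, with X_I the indicator of one inversion.
There are 6786 indicators.
For each fixed pair i < j, the values π(i) and π(j) are two distinct elements of {1, …, 117} in uniformly random order; by symmetry P[π(i) > π(j)] = 1/2.
By linearity: E[X] = 6786 · (1/2) = C(117, 2) · (1/2) = 6786/2 = 3393 ≈ 3393.000.

E[X] = 3393 = 3393.000.


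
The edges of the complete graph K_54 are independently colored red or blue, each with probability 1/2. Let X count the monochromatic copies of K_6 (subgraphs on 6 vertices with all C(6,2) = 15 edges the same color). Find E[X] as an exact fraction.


Let X = Σ_S X_S over the C(54, 6) = 25827165 subsets S of size 6, where X_S = 1 if the K_6 on S is monochromatic.
For a fixed S, the K_6 on S has C(6, 2) = 15 edges. P[all 15 edges red] = (1/2)^15, and likewise for blue, so P[monochromatic] = 2·(1/2)^15 = 2^{1 − 15} = 1/16384.
By linearity: E[X] = C(54, 6) · 2^{1 − 15} = 25827165 · 1/16384 = 25827165/16384.
Numerically: E[X] ≈ 1576.3651.

E[X] = C(54,6)·2^(1−C(6,2)) = 25827165/16384 ≈ 1576.3651.


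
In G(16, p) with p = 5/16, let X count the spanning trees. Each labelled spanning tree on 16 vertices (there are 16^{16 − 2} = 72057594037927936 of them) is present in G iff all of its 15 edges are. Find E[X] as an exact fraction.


K_16 has 16^{16 − 2} = 72057594037927936 labelled spanning trees.
For each such spanning tree H, let X_H = 1 if all 15 edges of H are present in G. Then P[X_H = 1] = p^{15} = (5/16)^{15} = 30517578125/1152921504606846976.
By linearity: E[X] = Σ_H E[X_H] = 72057594037927936 · p^{15} = 72057594037927936 · 30517578125/1152921504606846976 = 30517578125/16.
Numerically: E[X] ≈ 1.9073e+09.

E[X] = 72057594037927936 · (5/16)^{15} = 30517578125/16 ≈ 1.9073e+09.


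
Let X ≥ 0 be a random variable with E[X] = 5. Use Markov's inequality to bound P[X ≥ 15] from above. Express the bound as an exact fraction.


μ = E[X] = 5, a = 15.
Markov: P[X ≥ 15] ≤ μ/a = (5)/15 = 1/3.
Numerically: ≈ 0.333333.
(Since a = 15 > μ = 5.000000, the bound 1/3 is < 1 and informative.)

P[X ≥ 15] ≤ 1/3 ≈ 0.333333.


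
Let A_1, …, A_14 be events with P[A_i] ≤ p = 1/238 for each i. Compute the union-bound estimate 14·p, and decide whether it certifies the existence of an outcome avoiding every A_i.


Union bound: P[∪_{i=1}^{14} A_i] ≤ Σ_i P[A_i] ≤ 14·p = 14·(1/238) = 1/17.
Numerically: 1/17 ≈ 0.059.
Is 1/17 < 1? YES.
Since P[∪ A_i] ≤ 1/17 < 1, the complement has P[∩ A_i^c] ≥ 1 − 1/17 = 16/17 > 0, so some outcome avoids every A_i.

14·p = 1/17 ≈ 0.059; existence CERTIFIED by the union bound.


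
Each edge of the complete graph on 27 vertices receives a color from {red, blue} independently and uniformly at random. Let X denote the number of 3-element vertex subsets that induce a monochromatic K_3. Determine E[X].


Let X = Σ_S X_S over the C(27, 3) = 2925 subsets S of size 3, where X_S = 1 if the K_3 on S is monochromatic.
For a fixed S, the K_3 on S has C(3, 2) = 3 edges. P[all 3 edges red] = (1/2)^3, and likewise for blue, so P[monochromatic] = 2·(1/2)^3 = 2^{1 − 3} = 1/4.
By linearity: E[X] = C(27, 3) · 2^{1 − 3} = 2925 · 1/4 = 2925/4.
Numerically: E[X] ≈ 731.250.

E[X] = C(27,3)·2^(1−C(3,2)) = 2925/4 ≈ 731.250.


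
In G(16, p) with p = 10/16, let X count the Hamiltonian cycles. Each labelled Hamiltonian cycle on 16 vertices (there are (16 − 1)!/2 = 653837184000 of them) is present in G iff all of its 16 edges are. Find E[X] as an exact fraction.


K_16 has (16 − 1)!/2 = 653837184000 labelled Hamiltonian cycles.
For each such Hamiltonian cycle H, let X_H = 1 if all 16 edges of H are present in G. Then P[X_H = 1] = p^{16} = (5/8)^{16} = 152587890625/281474976710656.
By linearity: E[X] = Σ_H E[X_H] = 653837184000 · p^{16} = 653837184000 · 152587890625/281474976710656 = 97429332733154296875/274877906944.
Numerically: E[X] ≈ 3.54e+08.

E[X] = 653837184000 · (5/8)^{16} = 97429332733154296875/274877906944 ≈ 3.54e+08.


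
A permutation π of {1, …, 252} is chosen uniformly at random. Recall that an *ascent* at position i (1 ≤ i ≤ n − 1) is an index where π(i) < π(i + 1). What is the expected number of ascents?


Write X = Σ X_I over i = 1, …, 251, with X_I the indicator of one ascent.
There are 251 indicators.
For each fixed i, the pair (π(i), π(i+1)) is a uniformly random ordered pair of distinct values from {1, …, 252}; by symmetry P[π(i) < π(i+1)] = 1/2.
By linearity: E[X] = 251 · (1/2) = (252 − 1) · (1/2) = 251/2 ≈ 125.500.

E[X] = 251/2 = 125.500.


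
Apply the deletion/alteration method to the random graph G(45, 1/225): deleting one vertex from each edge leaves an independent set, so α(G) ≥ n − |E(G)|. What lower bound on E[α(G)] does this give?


E[|E(G)|] = C(45, 2)·p = 990 · (1/225) = 22/5.
E[α(G)] ≥ n − E[|E(G)|] = 45 − 22/5 = 203/5.
Numerically: ≈ 40.600000.
(This is only a lower bound; the true E[α(G)] may be larger.)

E[α(G)] ≥ 203/5 ≈ 40.600000.


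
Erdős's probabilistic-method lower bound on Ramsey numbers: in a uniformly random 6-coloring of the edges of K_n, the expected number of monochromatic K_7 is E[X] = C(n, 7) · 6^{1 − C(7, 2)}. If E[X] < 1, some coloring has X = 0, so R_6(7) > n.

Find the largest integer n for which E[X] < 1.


We need C(n, 7) · 6^{1 − 21} < 1, i.e. C(n, 7) < 6^{21 − 1} = 3656158440062976.
Check values of n near the boundary:
  n = 567: C(567, 7) = 3601671315933933; 3601671315933933 < 3656158440062976? YES
  n = 568: C(568, 7) = 3646611956239704; 3646611956239704 < 3656158440062976? YES
  n = 569: C(569, 7) = 3692032389858348; 3692032389858348 < 3656158440062976? NO
  n = 570: C(570, 7) = 3737936877831720; 3737936877831720 < 3656158440062976? NO
The largest n with C(n, 7) < 3656158440062976 is n = 568 (where E[X] = 16882462760369/16926659444736 ≈ 0.997389). Hence R_6(7) > 568, i.e. R_6(7) ≥ 569.

Largest n = 568; hence R_6(7) > 568.


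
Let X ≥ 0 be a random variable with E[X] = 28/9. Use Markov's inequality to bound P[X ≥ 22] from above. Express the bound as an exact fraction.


μ = E[X] = 28/9, a = 22.
Markov: P[X ≥ 22] ≤ μ/a = (28/9)/22 = 14/99.
Numerically: ≈ 0.14141.
(Since a = 22 > μ = 3.11111, the bound 14/99 is < 1 and informative.)

P[X ≥ 22] ≤ 14/99 ≈ 0.14141.


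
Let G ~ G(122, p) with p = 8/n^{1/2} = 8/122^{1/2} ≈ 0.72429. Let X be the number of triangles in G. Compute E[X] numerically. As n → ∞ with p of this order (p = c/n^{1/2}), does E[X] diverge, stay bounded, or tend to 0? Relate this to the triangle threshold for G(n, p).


Number of potential triangles: C(122, 3) = 295240.
Each occurs with probability p³ ≈ (0.72429)³ ≈ 3.7995329e-01.
By linearity: E[X] = C(122, 3)·p³ ≈ 295240 · 3.7995329e-01 ≈ 112177.41078.
Since α = 1/2 < 1, p = c/n^{1/2} ≫ 1/n is above the triangle threshold p ~ 1/n. Asymptotically E[X] ~ (c³/6)·n^{3(1−α)} = (8³/6)·n^{1.5} → ∞; triangles are abundant w.h.p.

E[X] ≈ 112177.41078; in regime p = Θ(1/n^{1/2}) E[X] diverges (above the triangle threshold p ~ 1/n).


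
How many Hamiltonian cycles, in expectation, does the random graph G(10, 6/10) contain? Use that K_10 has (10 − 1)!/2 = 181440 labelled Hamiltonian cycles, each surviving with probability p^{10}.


K_10 has (10 − 1)!/2 = 181440 labelled Hamiltonian cycles.
For each such Hamiltonian cycle H, let X_H = 1 if all 10 edges of H are present in G. Then P[X_H = 1] = p^{10} = (3/5)^{10} = 59049/9765625.
Summing the indicators: E[X] = Σ_H E[X_H] = 181440 · p^{10} = 181440 · 59049/9765625 = 2142770112/1953125.
Numerically: E[X] ≈ 1097.

E[X] = 181440 · (3/5)^{10} = 2142770112/1953125 ≈ 1097.


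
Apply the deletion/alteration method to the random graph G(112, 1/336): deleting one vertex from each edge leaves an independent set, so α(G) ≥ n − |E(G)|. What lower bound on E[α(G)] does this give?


E[|E(G)|] = C(112, 2)·p = 6216 · (1/336) = 37/2.
E[α(G)] ≥ n − E[|E(G)|] = 112 − 37/2 = 187/2.
Numerically: ≈ 93.500000.
(This is only a lower bound; the true E[α(G)] may be larger.)

E[α(G)] ≥ 187/2 ≈ 93.500000.


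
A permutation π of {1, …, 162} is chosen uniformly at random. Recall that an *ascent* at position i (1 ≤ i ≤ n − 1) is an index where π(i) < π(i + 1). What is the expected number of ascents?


Write X = Σ X_I over i = 1, …, 161, with X_I the indicator of one ascent.
There are 161 indicators.
For each fixed i, the pair (π(i), π(i+1)) is a uniformly random ordered pair of distinct values from {1, …, 162}; by symmetry P[π(i) < π(i+1)] = 1/2.
By linearity: E[X] = 161 · (1/2) = (162 − 1) · (1/2) = 161/2 ≈ 80.5000.

E[X] = 161/2 = 80.5000.


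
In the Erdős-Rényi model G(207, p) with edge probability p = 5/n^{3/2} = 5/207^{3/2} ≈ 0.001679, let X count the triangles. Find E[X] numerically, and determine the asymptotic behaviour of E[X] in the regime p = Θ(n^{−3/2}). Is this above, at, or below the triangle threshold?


Number of potential triangles: C(207, 3) = 1456935.
Each occurs with probability p³ ≈ (0.001679)³ ≈ 4.731986e-09.
By linearity: E[X] = C(207, 3)·p³ ≈ 1456935 · 4.731986e-09 ≈ 0.0069.
Since α = 3/2 > 1, p = c/n^{3/2} = o(1/n) is below the triangle threshold p ~ 1/n. Asymptotically E[X] ~ (c³/6)·n^{3(1−α)} = (5³/6)·n^{-1.5} → 0, so by Markov's inequality G has no triangles w.h.p.

E[X] ≈ 0.0069; in regime p = Θ(1/n^{3/2}) E[X] tends to 0 (below the triangle threshold p ~ 1/n).


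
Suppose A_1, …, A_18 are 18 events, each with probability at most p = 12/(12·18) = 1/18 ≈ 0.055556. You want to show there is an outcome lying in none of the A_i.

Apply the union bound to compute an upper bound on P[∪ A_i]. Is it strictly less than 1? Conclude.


Union bound: P[∪_{i=1}^{18} A_i] ≤ Σ_i P[A_i] ≤ 18·p = 18·(1/18) = 1.
Numerically: 1 ≈ 1.000000.
Is 1 < 1? NO.
Since the bound 1 is ≥ 1, the union bound is uninformative here; it does NOT by itself certify existence.

18·p = 1 ≈ 1.000000; existence NOT certified by the union bound.


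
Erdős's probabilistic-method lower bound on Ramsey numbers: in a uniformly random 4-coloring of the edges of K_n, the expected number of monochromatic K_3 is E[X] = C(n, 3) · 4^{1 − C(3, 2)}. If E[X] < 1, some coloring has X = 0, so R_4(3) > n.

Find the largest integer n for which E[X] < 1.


We need C(n, 3) · 4^{1 − 3} < 1, i.e. C(n, 3) < 4^{3 − 1} = 16.
Check values of n near the boundary:
  n = 4: C(4, 3) = 4; 4 < 16? YES
  n = 5: C(5, 3) = 10; 10 < 16? YES
  n = 6: C(6, 3) = 20; 20 < 16? NO
  n = 7: C(7, 3) = 35; 35 < 16? NO
The largest n with C(n, 3) < 16 is n = 5 (where E[X] = 5/8 ≈ 0.6250000). Hence R_4(3) > 5, i.e. R_4(3) ≥ 6.

Largest n = 5; hence R_4(3) > 5.


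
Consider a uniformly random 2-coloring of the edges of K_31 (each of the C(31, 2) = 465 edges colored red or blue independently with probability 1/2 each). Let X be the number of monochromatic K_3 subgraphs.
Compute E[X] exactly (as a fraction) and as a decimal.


Let X = Σ_S X_S over the C(31, 3) = 4495 subsets S of size 3, where X_S = 1 if the K_3 on S is monochromatic.
For a fixed S, the K_3 on S has C(3, 2) = 3 edges. P[all 3 edges red] = (1/2)^3, and likewise for blue, so P[monochromatic] = 2·(1/2)^3 = 2^{1 − 3} = 1/4.
Summing: E[X] = C(31, 3) · 2^{1 − 3} = 4495 · 1/4 = 4495/4.
Numerically: E[X] ≈ 1123.7500.

E[X] = C(31,3)·2^(1−C(3,2)) = 4495/4 ≈ 1123.7500.


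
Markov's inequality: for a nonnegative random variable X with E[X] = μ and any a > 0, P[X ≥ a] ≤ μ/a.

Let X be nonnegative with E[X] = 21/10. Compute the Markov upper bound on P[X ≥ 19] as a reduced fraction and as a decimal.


μ = E[X] = 21/10, a = 19.
Markov: P[X ≥ 19] ≤ μ/a = (21/10)/19 = 21/190.
Numerically: ≈ 0.11053.
(Since a = 19 > μ = 2.10000, the bound 21/190 is < 1 and informative.)

P[X ≥ 19] ≤ 21/190 ≈ 0.11053.


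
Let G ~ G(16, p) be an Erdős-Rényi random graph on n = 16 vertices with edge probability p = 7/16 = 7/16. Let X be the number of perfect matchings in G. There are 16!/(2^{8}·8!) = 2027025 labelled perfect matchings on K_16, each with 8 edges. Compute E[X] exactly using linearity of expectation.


K_16 has 16!/(2^{8}·8!) = 2027025 labelled perfect matchings.
For each such perfect matching H, let X_H = 1 if all 8 edges of H are present in G. Then P[X_H = 1] = p^{8} = (7/16)^{8} = 5764801/4294967296.
Summing the indicators: E[X] = Σ_H E[X_H] = 2027025 · p^{8} = 2027025 · 5764801/4294967296 = 11685395747025/4294967296.
Numerically: E[X] ≈ 2721.

E[X] = 2027025 · (7/16)^{8} = 11685395747025/4294967296 ≈ 2721.


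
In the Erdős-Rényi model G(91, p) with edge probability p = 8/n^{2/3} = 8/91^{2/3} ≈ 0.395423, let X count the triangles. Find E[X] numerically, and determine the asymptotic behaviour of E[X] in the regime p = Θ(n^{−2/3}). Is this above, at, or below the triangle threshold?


Number of potential triangles: C(91, 3) = 121485.
Each occurs with probability p³ ≈ (0.395423)³ ≈ 6.18282816e-02.
By linearity: E[X] = C(91, 3)·p³ ≈ 121485 · 6.18282816e-02 ≈ 7511.208791.
Since α = 2/3 < 1, p = c/n^{2/3} ≫ 1/n is above the triangle threshold p ~ 1/n. Asymptotically E[X] ~ (c³/6)·n^{3(1−α)} = (8³/6)·n^{1} → ∞; triangles are abundant w.h.p.

E[X] ≈ 7511.208791; in regime p = Θ(1/n^{2/3}) E[X] diverges (above the triangle threshold p ~ 1/n).


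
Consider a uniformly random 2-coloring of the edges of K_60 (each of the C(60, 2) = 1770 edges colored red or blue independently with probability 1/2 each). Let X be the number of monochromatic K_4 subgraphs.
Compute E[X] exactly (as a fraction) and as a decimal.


Let X = Σ_S X_S over the C(60, 4) = 487635 subsets S of size 4, where X_S = 1 if the K_4 on S is monochromatic.
For a fixed S, the K_4 on S has C(4, 2) = 6 edges. P[all 6 edges red] = (1/2)^6, and likewise for blue, so P[monochromatic] = 2·(1/2)^6 = 2^{1 − 6} = 1/32.
By linearity: E[X] = C(60, 4) · 2^{1 − 6} = 487635 · 1/32 = 487635/32.
Numerically: E[X] ≈ 15238.5938.

E[X] = C(60,4)·2^(1−C(4,2)) = 487635/32 ≈ 15238.5938.


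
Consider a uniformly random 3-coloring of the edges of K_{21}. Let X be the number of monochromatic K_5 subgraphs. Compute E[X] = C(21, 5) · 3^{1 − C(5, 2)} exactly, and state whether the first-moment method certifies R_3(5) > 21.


E[X] = C(21, 5) · 3^{1 − 10} = 20349 · 3^{−9} = 20349/19683.
As a reduced fraction: E[X] = 2261/2187 ≈ 1.034.
Is E[X] < 1? NO.
Since E[X] ≥ 1, the first-moment bound is inconclusive at n = 21; it does NOT by itself certify R_3(5) > 21.

E[X] = 2261/2187 ≈ 1.034; E[X] ≥ 1; first-moment method inconclusive here.


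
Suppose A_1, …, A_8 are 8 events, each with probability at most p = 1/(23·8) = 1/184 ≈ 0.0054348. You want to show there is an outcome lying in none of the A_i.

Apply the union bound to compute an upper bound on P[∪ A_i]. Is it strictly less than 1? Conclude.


Union bound: P[∪_{i=1}^{8} A_i] ≤ Σ_i P[A_i] ≤ 8·p = 8·(1/184) = 1/23.
Numerically: 1/23 ≈ 0.0434783.
Is 1/23 < 1? YES.
Since P[∪ A_i] ≤ 1/23 < 1, the complement has P[∩ A_i^c] ≥ 1 − 1/23 = 22/23 > 0, so some outcome avoids every A_i.

8·p = 1/23 ≈ 0.0434783; existence CERTIFIED by the union bound.


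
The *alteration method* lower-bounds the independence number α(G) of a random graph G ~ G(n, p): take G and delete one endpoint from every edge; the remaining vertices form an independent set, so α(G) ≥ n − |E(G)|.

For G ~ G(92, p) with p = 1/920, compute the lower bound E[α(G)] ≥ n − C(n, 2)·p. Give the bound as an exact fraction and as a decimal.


E[|E(G)|] = C(92, 2)·p = 4186 · (1/920) = 91/20.
E[α(G)] ≥ n − E[|E(G)|] = 92 − 91/20 = 1749/20.
Numerically: ≈ 87.4500.
(This is only a lower bound; the true E[α(G)] may be larger.)

E[α(G)] ≥ 1749/20 ≈ 87.4500.


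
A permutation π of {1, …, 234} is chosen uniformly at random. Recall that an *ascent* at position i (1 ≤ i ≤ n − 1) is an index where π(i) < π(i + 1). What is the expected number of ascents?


Write X = Σ X_I over i = 1, …, 233, with X_I the indicator of one ascent.
There are 233 indicators.
For each fixed i, the pair (π(i), π(i+1)) is a uniformly random ordered pair of distinct values from {1, …, 234}; by symmetry P[π(i) < π(i+1)] = 1/2.
By linearity: E[X] = 233 · (1/2) = (234 − 1) · (1/2) = 233/2 ≈ 116.5000.

E[X] = 233/2 = 116.5000.


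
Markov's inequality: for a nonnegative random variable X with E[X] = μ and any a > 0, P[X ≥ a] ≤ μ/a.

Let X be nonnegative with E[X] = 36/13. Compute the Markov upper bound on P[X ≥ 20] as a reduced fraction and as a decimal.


μ = E[X] = 36/13, a = 20.
Markov: P[X ≥ 20] ≤ μ/a = (36/13)/20 = 9/65.
Numerically: ≈ 0.138.
(Since a = 20 > μ = 2.769, the bound 9/65 is < 1 and informative.)

P[X ≥ 20] ≤ 9/65 ≈ 0.138.


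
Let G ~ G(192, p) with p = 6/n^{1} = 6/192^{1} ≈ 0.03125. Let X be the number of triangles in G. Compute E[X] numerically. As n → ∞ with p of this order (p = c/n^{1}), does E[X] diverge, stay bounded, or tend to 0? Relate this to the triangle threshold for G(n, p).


Number of potential triangles: C(192, 3) = 1161280.
Each occurs with probability p³ ≈ (0.03125)³ ≈ 3.05175781e-05.
By linearity: E[X] = C(192, 3)·p³ ≈ 1161280 · 3.05175781e-05 ≈ 35.439453.
Here α = 1, so p = 6/n is exactly at the triangle threshold p ~ 1/n. Asymptotically E[X] → c³/6 = 6³/6 = 36 ≈ 36.000000, a bounded constant. In this regime the triangle count is asymptotically Poisson(c³/6).

E[X] ≈ 35.439453; in regime p = Θ(1/n^{1}) E[X] stays bounded (at the triangle threshold p ~ 1/n).


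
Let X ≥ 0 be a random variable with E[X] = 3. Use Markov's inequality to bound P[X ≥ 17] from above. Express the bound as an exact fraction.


μ = E[X] = 3, a = 17.
Markov: P[X ≥ 17] ≤ μ/a = (3)/17 = 3/17.
Numerically: ≈ 0.17647.
(Since a = 17 > μ = 3.00000, the bound 3/17 is < 1 and informative.)

P[X ≥ 17] ≤ 3/17 ≈ 0.17647.


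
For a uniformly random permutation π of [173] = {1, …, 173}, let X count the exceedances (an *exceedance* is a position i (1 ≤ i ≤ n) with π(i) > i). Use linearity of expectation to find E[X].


Write X = Σ_{i=1}^{173} X_i, where X_i = 1_{π(i) > i}.
For each fixed i, π(i) is uniform over {1, …, 173} (marginal of a uniform permutation), so P[π(i) > i] = (n − i)/n. Summing: Σ_{i=1}^{173} (n − i)/n = (0 + 1 + … + 172)/173 = 173(173 − 1)/(2·173) = (173 − 1)/2.
Hence E[X] = Σ_{i=1}^{173} (173 − i)/173 = 86 ≈ 86.000000.

E[X] = 86 = 86.000000.


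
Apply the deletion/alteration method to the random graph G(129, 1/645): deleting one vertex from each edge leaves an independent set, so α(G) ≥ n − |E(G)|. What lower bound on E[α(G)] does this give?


E[|E(G)|] = C(129, 2)·p = 8256 · (1/645) = 64/5.
E[α(G)] ≥ n − E[|E(G)|] = 129 − 64/5 = 581/5.
Numerically: ≈ 116.200.
(This is only a lower bound; the true E[α(G)] may be larger.)

E[α(G)] ≥ 581/5 ≈ 116.200.


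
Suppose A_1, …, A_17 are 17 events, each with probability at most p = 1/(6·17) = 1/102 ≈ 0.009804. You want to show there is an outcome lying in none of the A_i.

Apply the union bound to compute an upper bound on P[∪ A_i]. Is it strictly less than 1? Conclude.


Union bound: P[∪_{i=1}^{17} A_i] ≤ Σ_i P[A_i] ≤ 17·p = 17·(1/102) = 1/6.
Numerically: 1/6 ≈ 0.166667.
Is 1/6 < 1? YES.
Since P[∪ A_i] ≤ 1/6 < 1, the complement has P[∩ A_i^c] ≥ 1 − 1/6 = 5/6 > 0, so some outcome avoids every A_i.

17·p = 1/6 ≈ 0.166667; existence CERTIFIED by the union bound.


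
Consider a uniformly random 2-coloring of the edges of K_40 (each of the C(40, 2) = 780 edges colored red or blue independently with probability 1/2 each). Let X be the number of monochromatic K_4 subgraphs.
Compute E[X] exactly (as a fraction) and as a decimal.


Let X = Σ_S X_S over the C(40, 4) = 91390 subsets S of size 4, where X_S = 1 if the K_4 on S is monochromatic.
For a fixed S, the K_4 on S has C(4, 2) = 6 edges. P[all 6 edges red] = (1/2)^6, and likewise for blue, so P[monochromatic] = 2·(1/2)^6 = 2^{1 − 6} = 1/32.
By linearity of expectation: E[X] = C(40, 4) · 2^{1 − 6} = 91390 · 1/32 = 45695/16.
Numerically: E[X] ≈ 2855.937500.

E[X] = C(40,4)·2^(1−C(4,2)) = 45695/16 ≈ 2855.937500.


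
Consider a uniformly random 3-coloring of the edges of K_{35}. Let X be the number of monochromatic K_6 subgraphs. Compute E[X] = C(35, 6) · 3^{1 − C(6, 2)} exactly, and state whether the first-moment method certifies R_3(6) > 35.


E[X] = C(35, 6) · 3^{1 − 15} = 1623160 · 3^{−14} = 1623160/4782969.
As a reduced fraction: E[X] = 1623160/4782969 ≈ 0.33936.
Is E[X] < 1? YES.
Since E[X] < 1, there exists a 3-coloring of K_{35} with no monochromatic K_6; hence R_3(6) > 35.

E[X] = 1623160/4782969 ≈ 0.33936; E[X] < 1, so R_3(6) > 35.


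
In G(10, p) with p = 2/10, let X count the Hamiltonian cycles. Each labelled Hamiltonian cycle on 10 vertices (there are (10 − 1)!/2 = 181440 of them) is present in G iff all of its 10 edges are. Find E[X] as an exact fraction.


K_10 has (10 − 1)!/2 = 181440 labelled Hamiltonian cycles.
For each such Hamiltonian cycle H, let X_H = 1 if all 10 edges of H are present in G. Then P[X_H = 1] = p^{10} = (1/5)^{10} = 1/9765625.
By linearity of expectation: E[X] = Σ_H E[X_H] = 181440 · p^{10} = 181440 · 1/9765625 = 36288/1953125.
Numerically: E[X] ≈ 0.0185795.

E[X] = 181440 · (1/5)^{10} = 36288/1953125 ≈ 0.0185795.


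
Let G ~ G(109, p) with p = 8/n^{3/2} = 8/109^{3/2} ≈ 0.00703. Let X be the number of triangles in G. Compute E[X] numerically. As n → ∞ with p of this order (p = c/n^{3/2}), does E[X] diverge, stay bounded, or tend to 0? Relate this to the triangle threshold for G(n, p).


Number of potential triangles: C(109, 3) = 209934.
Each occurs with probability p³ ≈ (0.00703)³ ≈ 3.474167e-07.
By linearity: E[X] = C(109, 3)·p³ ≈ 209934 · 3.474167e-07 ≈ 0.0729.
Since α = 3/2 > 1, p = c/n^{3/2} = o(1/n) is below the triangle threshold p ~ 1/n. Asymptotically E[X] ~ (c³/6)·n^{3(1−α)} = (8³/6)·n^{-1.5} → 0, so by Markov's inequality G has no triangles w.h.p.

E[X] ≈ 0.0729; in regime p = Θ(1/n^{3/2}) E[X] tends to 0 (below the triangle threshold p ~ 1/n).


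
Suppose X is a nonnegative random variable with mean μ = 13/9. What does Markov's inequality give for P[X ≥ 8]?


μ = E[X] = 13/9, a = 8.
Markov: P[X ≥ 8] ≤ μ/a = (13/9)/8 = 13/72.
Numerically: ≈ 0.180556.
(Since a = 8 > μ = 1.444444, the bound 13/72 is < 1 and informative.)

P[X ≥ 8] ≤ 13/72 ≈ 0.180556.


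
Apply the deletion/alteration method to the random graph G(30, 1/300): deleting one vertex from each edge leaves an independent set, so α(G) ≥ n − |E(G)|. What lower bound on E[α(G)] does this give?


E[|E(G)|] = C(30, 2)·p = 435 · (1/300) = 29/20.
E[α(G)] ≥ n − E[|E(G)|] = 30 − 29/20 = 571/20.
Numerically: ≈ 28.55000.
(This is only a lower bound; the true E[α(G)] may be larger.)

E[α(G)] ≥ 571/20 ≈ 28.55000.


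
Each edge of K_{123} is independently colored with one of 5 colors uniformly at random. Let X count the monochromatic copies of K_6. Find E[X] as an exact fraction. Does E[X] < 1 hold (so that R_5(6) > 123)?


E[X] = C(123, 6) · 5^{1 − 15} = 4249404082 · 5^{−14} = 4249404082/6103515625.
As a reduced fraction: E[X] = 4249404082/6103515625 ≈ 0.696222.
Is E[X] < 1? YES.
Since E[X] < 1, there exists a 5-coloring of K_{123} with no monochromatic K_6; hence R_5(6) > 123.

E[X] = 4249404082/6103515625 ≈ 0.696222; E[X] < 1, so R_5(6) > 123.


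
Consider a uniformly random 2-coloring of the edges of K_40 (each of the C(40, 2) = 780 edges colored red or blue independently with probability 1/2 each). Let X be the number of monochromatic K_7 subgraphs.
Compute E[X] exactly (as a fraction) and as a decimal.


Let X = Σ_S X_S over the C(40, 7) = 18643560 subsets S of size 7, where X_S = 1 if the K_7 on S is monochromatic.
For a fixed S, the K_7 on S has C(7, 2) = 21 edges. P[all 21 edges red] = (1/2)^21, and likewise for blue, so P[monochromatic] = 2·(1/2)^21 = 2^{1 − 21} = 1/1048576.
By linearity: E[X] = C(40, 7) · 2^{1 − 21} = 18643560 · 1/1048576 = 2330445/131072.
Numerically: E[X] ≈ 17.779884.

E[X] = C(40,7)·2^(1−C(7,2)) = 2330445/131072 ≈ 17.779884.


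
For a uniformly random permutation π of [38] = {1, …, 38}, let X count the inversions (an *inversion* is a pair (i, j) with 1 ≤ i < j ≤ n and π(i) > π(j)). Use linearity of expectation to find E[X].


Write X = Σ X_I over the C(38, 2) = 703 pairs i < j, with X_I the indicator of one inversion.
There are 703 indicators.
For each fixed pair i < j, the values π(i) and π(j) are two distinct elements of {1, …, 38} in uniformly random order; by symmetry P[π(i) > π(j)] = 1/2.
By linearity: E[X] = 703 · (1/2) = C(38, 2) · (1/2) = 703/2 = 703/2 ≈ 351.50000.

E[X] = 703/2 = 351.50000.


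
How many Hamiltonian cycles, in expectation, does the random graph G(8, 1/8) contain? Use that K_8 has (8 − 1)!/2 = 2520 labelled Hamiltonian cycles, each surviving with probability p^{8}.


K_8 has (8 − 1)!/2 = 2520 labelled Hamiltonian cycles.
For each such Hamiltonian cycle H, let X_H = 1 if all 8 edges of H are present in G. Then P[X_H = 1] = p^{8} = (1/8)^{8} = 1/16777216.
By linearity: E[X] = Σ_H E[X_H] = 2520 · p^{8} = 2520 · 1/16777216 = 315/2097152.
Numerically: E[X] ≈ 0.000150204.

E[X] = 2520 · (1/8)^{8} = 315/2097152 ≈ 0.000150204.


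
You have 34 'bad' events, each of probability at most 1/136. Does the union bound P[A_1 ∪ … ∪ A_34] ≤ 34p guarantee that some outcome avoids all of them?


Union bound: P[∪_{i=1}^{34} A_i] ≤ Σ_i P[A_i] ≤ 34·p = 34·(1/136) = 1/4.
Numerically: 1/4 ≈ 0.250.
Is 1/4 < 1? YES.
Since P[∪ A_i] ≤ 1/4 < 1, the complement has P[∩ A_i^c] ≥ 1 − 1/4 = 3/4 > 0, so some outcome avoids every A_i.

34·p = 1/4 ≈ 0.250; existence CERTIFIED by the union bound.


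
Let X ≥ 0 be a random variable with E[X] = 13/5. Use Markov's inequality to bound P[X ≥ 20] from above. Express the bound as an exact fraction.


μ = E[X] = 13/5, a = 20.
Markov: P[X ≥ 20] ≤ μ/a = (13/5)/20 = 13/100.
Numerically: ≈ 0.13000.
(Since a = 20 > μ = 2.60000, the bound 13/100 is < 1 and informative.)

P[X ≥ 20] ≤ 13/100 ≈ 0.13000.


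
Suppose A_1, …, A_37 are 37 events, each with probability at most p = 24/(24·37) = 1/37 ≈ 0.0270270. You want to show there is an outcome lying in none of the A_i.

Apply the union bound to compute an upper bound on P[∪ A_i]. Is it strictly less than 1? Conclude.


Union bound: P[∪_{i=1}^{37} A_i] ≤ Σ_i P[A_i] ≤ 37·p = 37·(1/37) = 1.
Numerically: 1 ≈ 1.0000000.
Is 1 < 1? NO.
Since the bound 1 is ≥ 1, the union bound is uninformative here; it does NOT by itself certify existence.

37·p = 1 ≈ 1.0000000; existence NOT certified by the union bound.


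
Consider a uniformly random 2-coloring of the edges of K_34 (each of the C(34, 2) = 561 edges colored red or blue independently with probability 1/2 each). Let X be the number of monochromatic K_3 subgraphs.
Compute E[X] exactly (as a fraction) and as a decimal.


Let X = Σ_S X_S over the C(34, 3) = 5984 subsets S of size 3, where X_S = 1 if the K_3 on S is monochromatic.
For a fixed S, the K_3 on S has C(3, 2) = 3 edges. P[all 3 edges red] = (1/2)^3, and likewise for blue, so P[monochromatic] = 2·(1/2)^3 = 2^{1 − 3} = 1/4.
By linearity: E[X] = C(34, 3) · 2^{1 − 3} = 5984 · 1/4 = 1496.
Numerically: E[X] ≈ 1496.0000.

E[X] = C(34,3)·2^(1−C(3,2)) = 1496 ≈ 1496.0000.


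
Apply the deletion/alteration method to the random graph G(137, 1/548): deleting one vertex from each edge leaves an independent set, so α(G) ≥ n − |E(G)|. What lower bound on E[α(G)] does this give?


E[|E(G)|] = C(137, 2)·p = 9316 · (1/548) = 17.
E[α(G)] ≥ n − E[|E(G)|] = 137 − 17 = 120.
Numerically: ≈ 120.000.
(This is only a lower bound; the true E[α(G)] may be larger.)

E[α(G)] ≥ 120 ≈ 120.000.


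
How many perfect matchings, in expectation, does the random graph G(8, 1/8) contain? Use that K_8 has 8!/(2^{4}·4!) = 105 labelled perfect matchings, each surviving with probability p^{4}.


K_8 has 8!/(2^{4}·4!) = 105 labelled perfect matchings.
For each such perfect matching H, let X_H = 1 if all 4 edges of H are present in G. Then P[X_H = 1] = p^{4} = (1/8)^{4} = 1/4096.
Summing the indicators: E[X] = Σ_H E[X_H] = 105 · p^{4} = 105 · 1/4096 = 105/4096.
Numerically: E[X] ≈ 0.0256.

E[X] = 105 · (1/8)^{4} = 105/4096 ≈ 0.0256.


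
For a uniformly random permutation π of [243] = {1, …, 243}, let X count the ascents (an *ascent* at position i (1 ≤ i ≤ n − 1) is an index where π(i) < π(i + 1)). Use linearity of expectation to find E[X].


Write X = Σ X_I over i = 1, …, 242, with X_I the indicator of one ascent.
There are 242 indicators.
For each fixed i, the pair (π(i), π(i+1)) is a uniformly random ordered pair of distinct values from {1, …, 243}; by symmetry P[π(i) < π(i+1)] = 1/2.
By linearity: E[X] = 242 · (1/2) = (243 − 1) · (1/2) = 121 ≈ 121.0000.

E[X] = 121 = 121.0000.


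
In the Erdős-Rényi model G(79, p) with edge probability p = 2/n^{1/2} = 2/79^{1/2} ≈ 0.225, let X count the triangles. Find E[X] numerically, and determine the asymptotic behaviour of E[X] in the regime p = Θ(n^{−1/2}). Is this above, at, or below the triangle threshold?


Number of potential triangles: C(79, 3) = 79079.
Each occurs with probability p³ ≈ (0.225)³ ≈ 1.139330e-02.
By linearity: E[X] = C(79, 3)·p³ ≈ 79079 · 1.139330e-02 ≈ 900.9704.
Since α = 1/2 < 1, p = c/n^{1/2} ≫ 1/n is above the triangle threshold p ~ 1/n. Asymptotically E[X] ~ (c³/6)·n^{3(1−α)} = (2³/6)·n^{1.5} → ∞; triangles are abundant w.h.p.

E[X] ≈ 900.9704; in regime p = Θ(1/n^{1/2}) E[X] diverges (above the triangle threshold p ~ 1/n).


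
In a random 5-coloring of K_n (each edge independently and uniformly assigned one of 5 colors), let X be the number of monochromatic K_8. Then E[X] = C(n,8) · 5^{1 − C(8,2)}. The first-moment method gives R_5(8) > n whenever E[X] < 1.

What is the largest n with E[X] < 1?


We need C(n, 8) · 5^{1 − 28} < 1, i.e. C(n, 8) < 5^{28 − 1} = 7450580596923828125.
Check values of n near the boundary:
  n = 858: C(858, 8) = 7049584530256467771; 7049584530256467771 < 7450580596923828125? YES
  n = 859: C(859, 8) = 7115855595170747139; 7115855595170747139 < 7450580596923828125? YES
  n = 860: C(860, 8) = 7182671140665308145; 7182671140665308145 < 7450580596923828125? YES
  n = 861: C(861, 8) = 7250034996615275865; 7250034996615275865 < 7450580596923828125? YES
  n = 862: C(862, 8) = 7317951015318931845; 7317951015318931845 < 7450580596923828125? YES
  n = 863: C(863, 8) = 7386423071602617757; 7386423071602617757 < 7450580596923828125? YES
  n = 864: C(864, 8) = 7455455062926006708; 7455455062926006708 < 7450580596923828125? NO
  n = 865: C(865, 8) = 7525050909487743060; 7525050909487743060 < 7450580596923828125? NO
The largest n with C(n, 8) < 7450580596923828125 is n = 863 (where E[X] = 7386423071602617757/7450580596923828125 ≈ 0.9913889). Hence R_5(8) > 863, i.e. R_5(8) ≥ 864.

Largest n = 863; hence R_5(8) > 863.


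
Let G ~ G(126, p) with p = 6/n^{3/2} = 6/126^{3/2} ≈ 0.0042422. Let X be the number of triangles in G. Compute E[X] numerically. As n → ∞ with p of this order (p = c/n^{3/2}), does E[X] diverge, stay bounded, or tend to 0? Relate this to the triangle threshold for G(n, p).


Number of potential triangles: C(126, 3) = 325500.
Each occurs with probability p³ ≈ (0.0042422)³ ≈ 7.6346002e-08.
By linearity: E[X] = C(126, 3)·p³ ≈ 325500 · 7.6346002e-08 ≈ 0.02485.
Since α = 3/2 > 1, p = c/n^{3/2} = o(1/n) is below the triangle threshold p ~ 1/n. Asymptotically E[X] ~ (c³/6)·n^{3(1−α)} = (6³/6)·n^{-1.5} → 0, so by Markov's inequality G has no triangles w.h.p.

E[X] ≈ 0.02485; in regime p = Θ(1/n^{3/2}) E[X] tends to 0 (below the triangle threshold p ~ 1/n).
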